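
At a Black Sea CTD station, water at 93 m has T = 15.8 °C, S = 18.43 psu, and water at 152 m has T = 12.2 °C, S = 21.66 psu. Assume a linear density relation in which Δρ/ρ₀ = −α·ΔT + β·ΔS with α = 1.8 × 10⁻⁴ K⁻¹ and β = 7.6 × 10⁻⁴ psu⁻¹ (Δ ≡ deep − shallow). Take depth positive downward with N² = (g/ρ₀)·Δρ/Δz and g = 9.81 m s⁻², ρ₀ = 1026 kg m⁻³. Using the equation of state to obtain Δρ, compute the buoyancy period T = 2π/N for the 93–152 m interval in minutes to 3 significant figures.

4.61 min

ΔT = -3.6 K, ΔS = +3.23 psu (deep − shallow).
Δρ/ρ₀ = −αΔT + βΔS = 6.48 × 10⁻⁴ + 2.4548 × 10⁻³ = 3.1028 × 10⁻³, so Δρ ≈ 3.183 kg m⁻³.
N² = (g/ρ₀)·Δρ/Δz = g·(Δρ/ρ₀)/Δz = 9.81 × 3.1028 × 10⁻³ / 59 = 5.1591 × 10⁻⁴ s⁻².
N = √(5.1591 × 10⁻⁴) = 0.022714 rad s⁻¹ → T = 2π/N = 276.62 s = 4.6103 min ≈ 4.61 min.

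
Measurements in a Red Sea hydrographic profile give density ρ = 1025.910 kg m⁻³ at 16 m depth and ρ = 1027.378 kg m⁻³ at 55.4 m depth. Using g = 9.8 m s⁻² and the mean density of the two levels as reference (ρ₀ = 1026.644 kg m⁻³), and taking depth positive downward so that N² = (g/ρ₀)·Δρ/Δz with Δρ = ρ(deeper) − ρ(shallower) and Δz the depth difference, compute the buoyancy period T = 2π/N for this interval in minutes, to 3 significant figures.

5.55 min

Δρ = 1027.378 − 1025.910 = 1.468 kg m⁻³ over Δz = 55.4 − 16 = 39.4 m.
N² = (9.8/1026.644) × (1.468/39.4) = 3.5566 × 10⁻⁴ s⁻².
N = √(3.5566 × 10⁻⁴) = 0.018859 rad s⁻¹, so T = 2π/N = 333.17 s = 5.5528 min ≈ 5.55 min.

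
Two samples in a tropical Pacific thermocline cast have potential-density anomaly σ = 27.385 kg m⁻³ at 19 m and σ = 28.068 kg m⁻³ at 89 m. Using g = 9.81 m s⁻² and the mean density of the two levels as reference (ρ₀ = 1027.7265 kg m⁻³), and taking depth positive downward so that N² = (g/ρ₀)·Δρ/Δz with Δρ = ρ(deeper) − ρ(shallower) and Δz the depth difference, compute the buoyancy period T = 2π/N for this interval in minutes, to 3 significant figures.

Δρ = 1028.068 − 1027.385 = 0.683 kg m⁻³ over Δz = 89 − 19 = 70 m.
N² = (9.81/1027.7265) × (0.683/70) = 9.3135 × 10⁻⁵ s⁻².
N = √(9.3135 × 10⁻⁵) = 9.6506 × 10⁻³ rad s⁻¹, so T = 2π/N = 651.07 s = 10.851 min ≈ 10.9 min.

10.9 min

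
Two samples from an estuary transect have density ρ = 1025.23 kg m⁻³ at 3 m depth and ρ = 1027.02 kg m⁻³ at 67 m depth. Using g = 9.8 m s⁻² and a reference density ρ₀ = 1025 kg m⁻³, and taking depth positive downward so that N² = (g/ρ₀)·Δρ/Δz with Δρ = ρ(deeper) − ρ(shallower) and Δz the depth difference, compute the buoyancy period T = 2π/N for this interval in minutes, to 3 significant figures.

Δρ = 1027.02 − 1025.23 = 1.79 kg m⁻³ over Δz = 67 − 3 = 64 m.
N² = (9.8/1025) × (1.79/64) = 2.6741 × 10⁻⁴ s⁻².
N = √(2.6741 × 10⁻⁴) = 0.016353 rad s⁻¹, so T = 2π/N = 384.22 s = 6.4037 min ≈ 6.40 min.
Since Δρ > 0 the layer is stably stratified.

6.40 min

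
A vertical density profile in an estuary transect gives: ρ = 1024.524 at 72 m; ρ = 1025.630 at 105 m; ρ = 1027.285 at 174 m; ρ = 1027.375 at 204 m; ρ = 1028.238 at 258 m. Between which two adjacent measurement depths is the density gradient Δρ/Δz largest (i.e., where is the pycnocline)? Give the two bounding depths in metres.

Compute the density gradient over each adjacent pair:
  72–105 m: Δρ/Δz = 1.106/33 = 0.034 kg m⁻⁴
  105–174 m: Δρ/Δz = 1.655/69 = 0.024 kg m⁻⁴
  174–204 m: Δρ/Δz = 0.090/30 = 3.0 × 10⁻³ kg m⁻⁴
  204–258 m: Δρ/Δz = 0.863/54 = 0.016 kg m⁻⁴
The largest gradient is in the 72–105 m interval — the pycnocline.

72–105 m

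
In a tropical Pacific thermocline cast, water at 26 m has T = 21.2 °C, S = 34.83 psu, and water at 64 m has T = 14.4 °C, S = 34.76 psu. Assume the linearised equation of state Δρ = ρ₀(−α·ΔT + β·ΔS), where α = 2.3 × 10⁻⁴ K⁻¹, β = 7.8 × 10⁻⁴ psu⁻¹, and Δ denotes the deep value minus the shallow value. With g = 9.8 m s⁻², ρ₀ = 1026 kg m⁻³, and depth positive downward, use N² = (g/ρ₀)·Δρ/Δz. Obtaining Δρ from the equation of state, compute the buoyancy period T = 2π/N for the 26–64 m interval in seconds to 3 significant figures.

ΔT = -6.8 K, ΔS = -0.07 psu (deep − shallow).
Δρ/ρ₀ = −αΔT + βΔS = 1.564 × 10⁻³ − 5.46 × 10⁻⁵ = 1.5094 × 10⁻³, so Δρ ≈ 1.549 kg m⁻³.
N² = (g/ρ₀)·Δρ/Δz = g·(Δρ/ρ₀)/Δz = 9.8 × 1.5094 × 10⁻³ / 38 = 3.8927 × 10⁻⁴ s⁻².
N = √(3.8927 × 10⁻⁴) = 0.019730 rad s⁻¹ → T = 2π/N = 318.46 s ≈ 318 s.

318 s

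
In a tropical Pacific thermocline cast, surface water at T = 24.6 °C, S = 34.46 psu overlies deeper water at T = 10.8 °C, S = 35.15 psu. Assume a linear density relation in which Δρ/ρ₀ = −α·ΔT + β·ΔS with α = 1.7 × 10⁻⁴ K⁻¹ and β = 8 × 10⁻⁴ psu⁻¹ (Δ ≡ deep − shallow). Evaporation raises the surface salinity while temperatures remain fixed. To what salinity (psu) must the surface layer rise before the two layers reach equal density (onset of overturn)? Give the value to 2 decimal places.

Neutral buoyancy requires −α(T_deep − T_surf) + β(S_deep − S_surf′) = 0.
S_surf′ = S_deep − (α/β)·ΔT = 35.15 − (1.7 × 10⁻⁴/8 × 10⁻⁴)·(-13.8) = 38.0825 psu.
Increase required: 38.0825 − 34.46 = 3.6225 psu.

38.08 psu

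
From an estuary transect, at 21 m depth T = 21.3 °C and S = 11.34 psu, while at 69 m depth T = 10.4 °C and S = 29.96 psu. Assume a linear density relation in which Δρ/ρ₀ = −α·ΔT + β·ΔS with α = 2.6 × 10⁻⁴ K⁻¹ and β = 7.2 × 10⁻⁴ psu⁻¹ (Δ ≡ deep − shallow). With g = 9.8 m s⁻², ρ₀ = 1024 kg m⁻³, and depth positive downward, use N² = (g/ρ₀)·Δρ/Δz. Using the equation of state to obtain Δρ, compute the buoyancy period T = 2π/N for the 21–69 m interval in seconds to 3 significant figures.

109 s

ΔT = -10.9 K, ΔS = +18.62 psu (deep − shallow).
Δρ/ρ₀ = −αΔT + βΔS = 2.834 × 10⁻³ + 0.0134064 = 0.0162404, so Δρ ≈ 16.63 kg m⁻³.
N² = (g/ρ₀)·Δρ/Δz = g·(Δρ/ρ₀)/Δz = 9.8 × 0.0162404 / 48 = 3.3157 × 10⁻³ s⁻².
N = √(3.3157 × 10⁻³) = 0.057582 rad s⁻¹ → T = 2π/N = 109.12 s ≈ 109 s.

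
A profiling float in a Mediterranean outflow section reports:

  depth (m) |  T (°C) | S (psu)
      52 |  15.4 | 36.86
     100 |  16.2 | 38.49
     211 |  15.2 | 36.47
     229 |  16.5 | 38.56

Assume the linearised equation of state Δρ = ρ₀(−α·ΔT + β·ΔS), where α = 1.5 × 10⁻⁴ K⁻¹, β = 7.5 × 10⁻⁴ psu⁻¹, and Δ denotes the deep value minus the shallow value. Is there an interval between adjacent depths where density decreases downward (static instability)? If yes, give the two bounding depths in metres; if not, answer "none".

100–211 m

Evaluate Δρ/ρ₀ = −αΔT + βΔS across each adjacent pair:
  52–100 m: −αΔT+βΔS = −(1.5 × 10⁻⁴)(+0.8)+(7.5 × 10⁻⁴)(+1.63) = 1.1 × 10⁻³ → stable
  100–211 m: −αΔT+βΔS = −(1.5 × 10⁻⁴)(-1.0)+(7.5 × 10⁻⁴)(-2.02) = -1.4 × 10⁻³ → UNSTABLE
  211–229 m: −αΔT+βΔS = −(1.5 × 10⁻⁴)(+1.3)+(7.5 × 10⁻⁴)(+2.09) = 1.4 × 10⁻³ → stable
The 100–211 m interval has Δρ < 0: lighter water underlies denser water.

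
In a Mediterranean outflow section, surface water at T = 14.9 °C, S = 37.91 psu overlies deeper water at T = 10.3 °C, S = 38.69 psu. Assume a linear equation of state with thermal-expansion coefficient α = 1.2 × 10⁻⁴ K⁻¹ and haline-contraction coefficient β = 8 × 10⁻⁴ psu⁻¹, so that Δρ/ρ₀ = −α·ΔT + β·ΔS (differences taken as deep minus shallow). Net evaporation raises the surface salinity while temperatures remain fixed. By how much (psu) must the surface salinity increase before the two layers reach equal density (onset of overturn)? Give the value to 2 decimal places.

Neutral buoyancy requires −α(T_deep − T_surf) + β(S_deep − S_surf′) = 0.
S_surf′ = S_deep − (α/β)·ΔT = 38.69 − (1.2 × 10⁻⁴/8 × 10⁻⁴)·(-4.6) = 39.3800 psu.
Increase required: 39.3800 − 37.91 = 1.4700 psu.

1.47 psu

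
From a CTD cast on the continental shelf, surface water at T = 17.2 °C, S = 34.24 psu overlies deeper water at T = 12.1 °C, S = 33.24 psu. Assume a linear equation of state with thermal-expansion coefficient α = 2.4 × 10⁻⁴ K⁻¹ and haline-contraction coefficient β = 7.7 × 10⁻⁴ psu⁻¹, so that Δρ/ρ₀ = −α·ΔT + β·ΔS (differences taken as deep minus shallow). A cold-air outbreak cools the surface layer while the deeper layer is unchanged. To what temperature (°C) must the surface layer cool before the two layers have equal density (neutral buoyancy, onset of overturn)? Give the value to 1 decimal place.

15.3 °C

Neutral buoyancy requires Δρ = 0, i.e. −α(T_deep − T_surf′) + β(S_deep − S_surf) = 0.
T_surf′ = T_deep − (β/α)·ΔS = 12.1 − (7.7 × 10⁻⁴/2.4 × 10⁻⁴)·(-1.00) = 15.308 °C.
Cooling required: 17.2 − (15.308) = 1.892 °C.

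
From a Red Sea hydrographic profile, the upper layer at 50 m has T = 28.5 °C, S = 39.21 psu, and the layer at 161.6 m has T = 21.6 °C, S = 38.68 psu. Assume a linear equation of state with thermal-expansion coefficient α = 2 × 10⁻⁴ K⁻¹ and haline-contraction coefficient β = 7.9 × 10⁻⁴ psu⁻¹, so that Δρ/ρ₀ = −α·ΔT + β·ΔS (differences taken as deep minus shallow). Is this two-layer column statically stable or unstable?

stable

ΔT = 21.6 − 28.5 = -6.9 K and ΔS = 38.68 − 39.21 = -0.53 psu (deep − shallow).
−αΔT = 1.38 × 10⁻³; βΔS = -4.187 × 10⁻⁴; sum Δρ/ρ₀ = 9.613 × 10⁻⁴.
Δρ/ρ₀ > 0, so Δρ > 0: deeper water is denser → statically stable.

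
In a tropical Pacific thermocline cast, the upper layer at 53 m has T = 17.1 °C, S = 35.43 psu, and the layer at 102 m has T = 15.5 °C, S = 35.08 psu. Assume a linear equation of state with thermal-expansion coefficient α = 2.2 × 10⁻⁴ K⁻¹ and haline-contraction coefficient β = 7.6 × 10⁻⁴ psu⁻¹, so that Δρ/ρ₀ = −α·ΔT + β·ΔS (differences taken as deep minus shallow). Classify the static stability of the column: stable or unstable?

stable

ΔT = 15.5 − 17.1 = -1.6 K and ΔS = 35.08 − 35.43 = -0.35 psu (deep − shallow).
−αΔT = 3.52 × 10⁻⁴; βΔS = -2.66 × 10⁻⁴; sum Δρ/ρ₀ = 8.60 × 10⁻⁵.
Δρ/ρ₀ > 0, so Δρ > 0: deeper water is denser → statically stable.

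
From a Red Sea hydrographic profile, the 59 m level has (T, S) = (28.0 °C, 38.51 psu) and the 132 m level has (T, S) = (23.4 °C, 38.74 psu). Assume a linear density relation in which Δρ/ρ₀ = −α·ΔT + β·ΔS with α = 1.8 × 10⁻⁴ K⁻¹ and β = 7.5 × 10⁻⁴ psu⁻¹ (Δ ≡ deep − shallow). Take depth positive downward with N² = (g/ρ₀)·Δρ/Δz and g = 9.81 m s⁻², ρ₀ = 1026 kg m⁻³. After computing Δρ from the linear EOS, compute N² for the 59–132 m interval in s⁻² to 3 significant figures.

ΔT = -4.6 K, ΔS = +0.23 psu (deep − shallow).
Δρ/ρ₀ = −αΔT + βΔS = 8.28 × 10⁻⁴ + 1.725 × 10⁻⁴ = 1.0005 × 10⁻³, so Δρ ≈ 1.027 kg m⁻³.
N² = (g/ρ₀)·Δρ/Δz = g·(Δρ/ρ₀)/Δz = 9.81 × 1.0005 × 10⁻³ / 73 = 1.3445 × 10⁻⁴ s⁻² ≈ 1.34 × 10⁻⁴ s⁻².

1.34 × 10⁻⁴ s⁻²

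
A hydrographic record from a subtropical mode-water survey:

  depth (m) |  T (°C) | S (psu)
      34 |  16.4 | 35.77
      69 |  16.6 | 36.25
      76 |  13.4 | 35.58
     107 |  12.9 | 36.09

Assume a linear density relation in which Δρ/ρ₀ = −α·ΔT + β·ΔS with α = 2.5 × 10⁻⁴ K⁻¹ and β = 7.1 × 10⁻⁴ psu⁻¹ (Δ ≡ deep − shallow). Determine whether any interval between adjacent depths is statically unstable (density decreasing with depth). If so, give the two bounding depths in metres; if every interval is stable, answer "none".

none

Evaluate Δρ/ρ₀ = −αΔT + βΔS across each adjacent pair:
  34–69 m: −αΔT+βΔS = −(2.5 × 10⁻⁴)(+0.2)+(7.1 × 10⁻⁴)(+0.48) = 2.9 × 10⁻⁴ → stable
  69–76 m: −αΔT+βΔS = −(2.5 × 10⁻⁴)(-3.2)+(7.1 × 10⁻⁴)(-0.67) = 3.2 × 10⁻⁴ → stable
  76–107 m: −αΔT+βΔS = −(2.5 × 10⁻⁴)(-0.5)+(7.1 × 10⁻⁴)(+0.51) = 4.9 × 10⁻⁴ → stable
Every interval has Δρ > 0: the column is stably stratified throughout.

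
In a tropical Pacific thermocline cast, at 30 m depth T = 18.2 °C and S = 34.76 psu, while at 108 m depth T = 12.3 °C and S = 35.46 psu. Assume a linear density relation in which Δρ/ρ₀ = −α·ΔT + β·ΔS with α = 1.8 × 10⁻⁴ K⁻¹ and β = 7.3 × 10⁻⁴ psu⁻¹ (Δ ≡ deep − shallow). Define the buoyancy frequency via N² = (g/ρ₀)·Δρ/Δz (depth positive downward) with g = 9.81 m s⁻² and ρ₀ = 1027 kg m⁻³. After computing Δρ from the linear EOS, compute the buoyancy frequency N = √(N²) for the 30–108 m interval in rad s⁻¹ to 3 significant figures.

0.0141 rad s⁻¹

ΔT = -5.9 K, ΔS = +0.70 psu (deep − shallow).
Δρ/ρ₀ = −αΔT + βΔS = 1.062 × 10⁻³ + 5.11 × 10⁻⁴ = 1.573 × 10⁻³, so Δρ ≈ 1.615 kg m⁻³.
N² = (g/ρ₀)·Δρ/Δz = g·(Δρ/ρ₀)/Δz = 9.81 × 1.573 × 10⁻³ / 78 = 1.9784 × 10⁻⁴ s⁻².
N = √(1.9784 × 10⁻⁴) = 0.014066 rad s⁻¹ ≈ 0.0141 rad s⁻¹.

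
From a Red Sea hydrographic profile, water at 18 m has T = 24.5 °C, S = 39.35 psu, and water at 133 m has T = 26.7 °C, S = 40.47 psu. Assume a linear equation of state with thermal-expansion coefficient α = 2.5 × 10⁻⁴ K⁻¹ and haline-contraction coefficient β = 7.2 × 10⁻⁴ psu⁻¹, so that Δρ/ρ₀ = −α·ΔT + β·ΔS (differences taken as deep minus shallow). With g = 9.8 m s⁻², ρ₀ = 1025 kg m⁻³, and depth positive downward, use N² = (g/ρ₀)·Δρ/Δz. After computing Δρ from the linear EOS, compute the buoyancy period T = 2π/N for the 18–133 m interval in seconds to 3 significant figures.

ΔT = +2.2 K, ΔS = +1.12 psu (deep − shallow).
Δρ/ρ₀ = −αΔT + βΔS = -5.50 × 10⁻⁴ + 8.064 × 10⁻⁴ = 2.564 × 10⁻⁴, so Δρ ≈ 0.2628 kg m⁻³.
N² = (g/ρ₀)·Δρ/Δz = g·(Δρ/ρ₀)/Δz = 9.8 × 2.564 × 10⁻⁴ / 115 = 2.1850 × 10⁻⁵ s⁻².
N = √(2.1850 × 10⁻⁵) = 4.6744 × 10⁻³ rad s⁻¹ → T = 2π/N = 1.3442 × 10³ s ≈ 1.34 × 10³ s.

1.34 × 10³ s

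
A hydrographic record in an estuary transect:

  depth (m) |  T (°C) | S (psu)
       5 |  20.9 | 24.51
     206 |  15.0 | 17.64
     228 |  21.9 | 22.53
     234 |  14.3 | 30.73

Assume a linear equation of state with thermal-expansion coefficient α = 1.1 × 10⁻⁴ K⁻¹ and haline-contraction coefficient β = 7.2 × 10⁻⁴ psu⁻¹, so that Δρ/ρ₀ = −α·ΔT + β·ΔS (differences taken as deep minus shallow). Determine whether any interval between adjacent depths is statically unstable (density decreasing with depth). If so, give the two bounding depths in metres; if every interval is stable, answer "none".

Evaluate Δρ/ρ₀ = −αΔT + βΔS across each adjacent pair:
  5–206 m: −αΔT+βΔS = −(1.1 × 10⁻⁴)(-5.9)+(7.2 × 10⁻⁴)(-6.87) = -4.3 × 10⁻³ → UNSTABLE
  206–228 m: −αΔT+βΔS = −(1.1 × 10⁻⁴)(+6.9)+(7.2 × 10⁻⁴)(+4.89) = 2.8 × 10⁻³ → stable
  228–234 m: −αΔT+βΔS = −(1.1 × 10⁻⁴)(-7.6)+(7.2 × 10⁻⁴)(+8.20) = 6.7 × 10⁻³ → stable
The 5–206 m interval has Δρ < 0: lighter water underlies denser water.

5–206 m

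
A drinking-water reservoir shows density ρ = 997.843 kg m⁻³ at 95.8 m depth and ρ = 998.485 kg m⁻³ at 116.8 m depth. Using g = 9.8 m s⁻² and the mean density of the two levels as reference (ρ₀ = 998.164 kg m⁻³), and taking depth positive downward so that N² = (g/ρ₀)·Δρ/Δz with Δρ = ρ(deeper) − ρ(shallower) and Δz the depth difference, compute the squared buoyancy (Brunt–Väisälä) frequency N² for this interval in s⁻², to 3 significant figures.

3.00 × 10⁻⁴ s⁻²

Δρ = 998.485 − 997.843 = 0.642 kg m⁻³ over Δz = 116.8 − 95.8 = 21 m.
N² = (9.8/998.164) × (0.642/21) = 3.0015 × 10⁻⁴ s⁻² ≈ 3.00 × 10⁻⁴ s⁻².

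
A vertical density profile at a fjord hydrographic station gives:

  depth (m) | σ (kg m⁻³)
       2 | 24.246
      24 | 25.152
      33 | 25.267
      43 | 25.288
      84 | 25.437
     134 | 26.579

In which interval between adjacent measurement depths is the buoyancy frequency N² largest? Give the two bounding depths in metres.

Compute the density gradient over each adjacent pair:
  2–24 m: Δρ/Δz = 0.906/22 = 0.041 kg m⁻⁴
  24–33 m: Δρ/Δz = 0.115/9 = 0.013 kg m⁻⁴
  33–43 m: Δρ/Δz = 0.021/10 = 2.1 × 10⁻³ kg m⁻⁴
  43–84 m: Δρ/Δz = 0.149/41 = 3.6 × 10⁻³ kg m⁻⁴
  84–134 m: Δρ/Δz = 1.142/50 = 0.023 kg m⁻⁴
The largest gradient is in the 2–24 m interval — the pycnocline.

2–24 m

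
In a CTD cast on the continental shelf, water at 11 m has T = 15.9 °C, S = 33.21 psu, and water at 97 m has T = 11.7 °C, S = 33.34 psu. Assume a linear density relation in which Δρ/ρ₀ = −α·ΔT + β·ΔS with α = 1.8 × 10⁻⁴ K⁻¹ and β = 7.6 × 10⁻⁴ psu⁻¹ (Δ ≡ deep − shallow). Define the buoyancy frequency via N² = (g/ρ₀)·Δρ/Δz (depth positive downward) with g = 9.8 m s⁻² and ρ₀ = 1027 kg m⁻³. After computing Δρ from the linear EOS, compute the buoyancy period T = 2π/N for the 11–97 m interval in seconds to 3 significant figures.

ΔT = -4.2 K, ΔS = +0.13 psu (deep − shallow).
Δρ/ρ₀ = −αΔT + βΔS = 7.56 × 10⁻⁴ + 9.88 × 10⁻⁵ = 8.548 × 10⁻⁴, so Δρ ≈ 0.8779 kg m⁻³.
N² = (g/ρ₀)·Δρ/Δz = g·(Δρ/ρ₀)/Δz = 9.8 × 8.548 × 10⁻⁴ / 86 = 9.7407 × 10⁻⁵ s⁻².
N = √(9.7407 × 10⁻⁵) = 9.8695 × 10⁻³ rad s⁻¹ → T = 2π/N = 636.63 s ≈ 637 s.

637 s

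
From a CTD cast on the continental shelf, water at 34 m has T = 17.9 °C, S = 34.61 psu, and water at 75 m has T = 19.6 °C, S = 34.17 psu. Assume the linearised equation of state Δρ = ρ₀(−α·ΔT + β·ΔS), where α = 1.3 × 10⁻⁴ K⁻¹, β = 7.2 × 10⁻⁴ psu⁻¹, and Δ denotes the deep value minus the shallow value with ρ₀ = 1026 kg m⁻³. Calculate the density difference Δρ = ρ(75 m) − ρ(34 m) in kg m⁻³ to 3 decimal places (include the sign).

ΔT = +1.7 K, ΔS = -0.44 psu (deep − shallow).
Δρ/ρ₀ = −(1.3 × 10⁻⁴)(+1.7) + (7.2 × 10⁻⁴)(-0.44) = -5.378 × 10⁻⁴.
Δρ = 1026 × (-5.378 × 10⁻⁴) = -0.552 kg m⁻³.
Negative Δρ: lighter below, statically unstable.

-0.552 kg m⁻³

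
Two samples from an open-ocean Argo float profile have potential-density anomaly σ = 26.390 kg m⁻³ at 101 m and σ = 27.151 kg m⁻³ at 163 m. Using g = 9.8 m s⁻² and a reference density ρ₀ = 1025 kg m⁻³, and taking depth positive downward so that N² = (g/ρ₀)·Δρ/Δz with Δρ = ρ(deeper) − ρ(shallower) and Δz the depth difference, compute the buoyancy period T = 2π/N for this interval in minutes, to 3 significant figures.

9.67 min

Δρ = 1027.151 − 1026.390 = 0.761 kg m⁻³ over Δz = 163 − 101 = 62 m.
N² = (9.8/1025) × (0.761/62) = 1.1735 × 10⁻⁴ s⁻².
N = √(1.1735 × 10⁻⁴) = 0.010833 rad s⁻¹, so T = 2π/N = 580.00 s = 9.6667 min ≈ 9.67 min.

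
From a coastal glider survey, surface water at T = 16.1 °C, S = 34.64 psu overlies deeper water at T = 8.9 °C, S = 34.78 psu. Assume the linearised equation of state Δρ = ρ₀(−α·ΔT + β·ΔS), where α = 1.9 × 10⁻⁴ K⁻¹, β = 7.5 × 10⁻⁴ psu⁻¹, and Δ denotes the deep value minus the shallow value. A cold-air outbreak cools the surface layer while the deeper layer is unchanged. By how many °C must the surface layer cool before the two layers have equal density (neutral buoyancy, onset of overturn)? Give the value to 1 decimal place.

Neutral buoyancy requires Δρ = 0, i.e. −α(T_deep − T_surf′) + β(S_deep − S_surf) = 0.
T_surf′ = T_deep − (β/α)·ΔS = 8.9 − (7.5 × 10⁻⁴/1.9 × 10⁻⁴)·(+0.14) = 8.347 °C.
Cooling required: 16.1 − (8.347) = 7.753 °C.

7.8 °C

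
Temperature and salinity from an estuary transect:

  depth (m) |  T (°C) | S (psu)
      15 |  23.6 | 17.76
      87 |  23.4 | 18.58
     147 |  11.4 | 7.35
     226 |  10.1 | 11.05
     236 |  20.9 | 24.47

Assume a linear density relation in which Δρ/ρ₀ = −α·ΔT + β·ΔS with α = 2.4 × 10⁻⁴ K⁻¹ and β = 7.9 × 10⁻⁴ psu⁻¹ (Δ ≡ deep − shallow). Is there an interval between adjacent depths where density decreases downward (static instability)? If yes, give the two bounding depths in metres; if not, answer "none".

87–147 m

Evaluate Δρ/ρ₀ = −αΔT + βΔS across each adjacent pair:
  15–87 m: −αΔT+βΔS = −(2.4 × 10⁻⁴)(-0.2)+(7.9 × 10⁻⁴)(+0.82) = 7.0 × 10⁻⁴ → stable
  87–147 m: −αΔT+βΔS = −(2.4 × 10⁻⁴)(-12.0)+(7.9 × 10⁻⁴)(-11.23) = -6.0 × 10⁻³ → UNSTABLE
  147–226 m: −αΔT+βΔS = −(2.4 × 10⁻⁴)(-1.3)+(7.9 × 10⁻⁴)(+3.70) = 3.2 × 10⁻³ → stable
  226–236 m: −αΔT+βΔS = −(2.4 × 10⁻⁴)(+10.8)+(7.9 × 10⁻⁴)(+13.42) = 8.0 × 10⁻³ → stable
The 87–147 m interval has Δρ < 0: lighter water underlies denser water.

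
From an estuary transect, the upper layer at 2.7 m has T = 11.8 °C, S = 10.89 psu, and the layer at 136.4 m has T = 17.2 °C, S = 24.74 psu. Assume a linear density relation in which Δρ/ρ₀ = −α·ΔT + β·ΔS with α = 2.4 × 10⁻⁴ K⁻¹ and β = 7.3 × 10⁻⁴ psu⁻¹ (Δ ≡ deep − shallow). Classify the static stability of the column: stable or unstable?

stable

ΔT = 17.2 − 11.8 = +5.4 K and ΔS = 24.74 − 10.89 = +13.85 psu (deep − shallow).
−αΔT = -1.296 × 10⁻³; βΔS = 0.0101105; sum Δρ/ρ₀ = 8.8145 × 10⁻³.
Δρ/ρ₀ > 0, so Δρ > 0: deeper water is denser → statically stable.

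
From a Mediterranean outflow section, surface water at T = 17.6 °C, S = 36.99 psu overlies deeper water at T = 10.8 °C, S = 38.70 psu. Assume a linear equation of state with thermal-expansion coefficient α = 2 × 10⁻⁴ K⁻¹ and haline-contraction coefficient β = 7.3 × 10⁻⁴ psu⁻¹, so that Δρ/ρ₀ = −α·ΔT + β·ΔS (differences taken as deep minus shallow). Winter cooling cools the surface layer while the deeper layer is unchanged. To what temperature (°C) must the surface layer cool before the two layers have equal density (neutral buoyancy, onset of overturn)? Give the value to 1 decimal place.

Neutral buoyancy requires Δρ = 0, i.e. −α(T_deep − T_surf′) + β(S_deep − S_surf) = 0.
T_surf′ = T_deep − (β/α)·ΔS = 10.8 − (7.3 × 10⁻⁴/2 × 10⁻⁴)·(+1.71) = 4.559 °C.
Cooling required: 17.6 − (4.559) = 13.041 °C.

4.6 °C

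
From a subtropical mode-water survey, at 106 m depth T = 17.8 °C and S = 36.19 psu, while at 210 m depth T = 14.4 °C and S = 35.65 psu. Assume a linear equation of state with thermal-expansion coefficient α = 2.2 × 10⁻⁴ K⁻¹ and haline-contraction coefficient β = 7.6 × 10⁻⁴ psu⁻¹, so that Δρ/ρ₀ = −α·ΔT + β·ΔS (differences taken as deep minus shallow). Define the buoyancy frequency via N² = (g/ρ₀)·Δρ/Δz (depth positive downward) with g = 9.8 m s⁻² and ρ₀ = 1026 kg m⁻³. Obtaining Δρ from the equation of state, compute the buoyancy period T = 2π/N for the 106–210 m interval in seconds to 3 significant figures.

1.11 × 10³ s

ΔT = -3.4 K, ΔS = -0.54 psu (deep − shallow).
Δρ/ρ₀ = −αΔT + βΔS = 7.48 × 10⁻⁴ − 4.104 × 10⁻⁴ = 3.376 × 10⁻⁴, so Δρ ≈ 0.3464 kg m⁻³.
N² = (g/ρ₀)·Δρ/Δz = g·(Δρ/ρ₀)/Δz = 9.8 × 3.376 × 10⁻⁴ / 104 = 3.1812 × 10⁻⁵ s⁻².
N = √(3.1812 × 10⁻⁵) = 5.6402 × 10⁻³ rad s⁻¹ → T = 2π/N = 1.1140 × 10³ s ≈ 1.11 × 10³ s.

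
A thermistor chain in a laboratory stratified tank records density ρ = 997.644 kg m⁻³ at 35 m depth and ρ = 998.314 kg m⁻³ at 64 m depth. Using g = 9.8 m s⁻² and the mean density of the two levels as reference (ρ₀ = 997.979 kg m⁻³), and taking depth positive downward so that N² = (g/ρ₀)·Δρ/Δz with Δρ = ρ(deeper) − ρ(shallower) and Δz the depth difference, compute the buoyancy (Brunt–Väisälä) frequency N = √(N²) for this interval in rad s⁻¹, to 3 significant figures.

0.0151 rad s⁻¹

Δρ = 998.314 − 997.644 = 0.670 kg m⁻³ over Δz = 64 − 35 = 29 m.
N² = (9.8/997.979) × (0.670/29) = 2.2687 × 10⁻⁴ s⁻².
N = √(2.2687 × 10⁻⁴) = 0.015062 rad s⁻¹ ≈ 0.0151 rad s⁻¹.
Since Δρ > 0 the layer is stably stratified.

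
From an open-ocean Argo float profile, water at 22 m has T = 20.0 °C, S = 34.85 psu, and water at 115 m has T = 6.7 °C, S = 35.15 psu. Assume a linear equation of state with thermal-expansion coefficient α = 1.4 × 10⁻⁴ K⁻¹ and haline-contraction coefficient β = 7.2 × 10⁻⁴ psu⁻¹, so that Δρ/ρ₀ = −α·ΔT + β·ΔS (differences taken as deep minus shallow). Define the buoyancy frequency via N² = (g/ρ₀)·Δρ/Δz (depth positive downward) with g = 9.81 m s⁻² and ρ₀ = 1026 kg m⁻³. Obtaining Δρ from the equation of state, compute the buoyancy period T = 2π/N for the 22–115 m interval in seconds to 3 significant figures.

ΔT = -13.3 K, ΔS = +0.30 psu (deep − shallow).
Δρ/ρ₀ = −αΔT + βΔS = 1.862 × 10⁻³ + 2.16 × 10⁻⁴ = 2.078 × 10⁻³, so Δρ ≈ 2.132 kg m⁻³.
N² = (g/ρ₀)·Δρ/Δz = g·(Δρ/ρ₀)/Δz = 9.81 × 2.078 × 10⁻³ / 93 = 2.1920 × 10⁻⁴ s⁻².
N = √(2.1920 × 10⁻⁴) = 0.014805 rad s⁻¹ → T = 2π/N = 424.40 s ≈ 424 s.

424 s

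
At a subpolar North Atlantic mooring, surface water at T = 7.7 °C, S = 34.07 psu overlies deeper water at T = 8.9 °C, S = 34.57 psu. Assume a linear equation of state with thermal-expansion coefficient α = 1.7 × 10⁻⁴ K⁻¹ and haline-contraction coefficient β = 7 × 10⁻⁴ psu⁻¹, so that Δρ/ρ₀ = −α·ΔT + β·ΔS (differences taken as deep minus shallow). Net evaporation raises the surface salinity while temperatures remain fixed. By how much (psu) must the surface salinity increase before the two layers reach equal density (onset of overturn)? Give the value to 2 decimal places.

Neutral buoyancy requires −α(T_deep − T_surf) + β(S_deep − S_surf′) = 0.
S_surf′ = S_deep − (α/β)·ΔT = 34.57 − (1.7 × 10⁻⁴/7 × 10⁻⁴)·(+1.2) = 34.2786 psu.
Increase required: 34.2786 − 34.07 = 0.2086 psu.

0.21 psu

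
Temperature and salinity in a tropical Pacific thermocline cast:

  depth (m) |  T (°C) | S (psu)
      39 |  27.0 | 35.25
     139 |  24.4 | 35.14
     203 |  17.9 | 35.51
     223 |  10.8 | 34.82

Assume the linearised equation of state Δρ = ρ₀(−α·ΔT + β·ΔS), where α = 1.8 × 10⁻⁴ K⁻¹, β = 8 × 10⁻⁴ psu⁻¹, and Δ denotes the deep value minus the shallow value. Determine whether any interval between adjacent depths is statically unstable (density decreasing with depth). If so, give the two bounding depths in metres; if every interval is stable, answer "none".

none

Evaluate Δρ/ρ₀ = −αΔT + βΔS across each adjacent pair:
  39–139 m: −αΔT+βΔS = −(1.8 × 10⁻⁴)(-2.6)+(8 × 10⁻⁴)(-0.11) = 3.8 × 10⁻⁴ → stable
  139–203 m: −αΔT+βΔS = −(1.8 × 10⁻⁴)(-6.5)+(8 × 10⁻⁴)(+0.37) = 1.5 × 10⁻³ → stable
  203–223 m: −αΔT+βΔS = −(1.8 × 10⁻⁴)(-7.1)+(8 × 10⁻⁴)(-0.69) = 7.3 × 10⁻⁴ → stable
Every interval has Δρ > 0: the column is stably stratified throughout.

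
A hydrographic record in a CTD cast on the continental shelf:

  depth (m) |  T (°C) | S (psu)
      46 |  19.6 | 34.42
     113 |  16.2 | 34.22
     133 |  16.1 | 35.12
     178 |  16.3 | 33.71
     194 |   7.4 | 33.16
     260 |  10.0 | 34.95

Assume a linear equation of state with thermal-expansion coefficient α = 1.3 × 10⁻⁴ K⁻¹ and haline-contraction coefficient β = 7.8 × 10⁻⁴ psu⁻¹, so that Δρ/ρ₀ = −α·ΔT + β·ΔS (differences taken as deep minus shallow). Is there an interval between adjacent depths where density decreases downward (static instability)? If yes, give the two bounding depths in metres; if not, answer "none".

133–178 m

Evaluate Δρ/ρ₀ = −αΔT + βΔS across each adjacent pair:
  46–113 m: −αΔT+βΔS = −(1.3 × 10⁻⁴)(-3.4)+(7.8 × 10⁻⁴)(-0.20) = 2.9 × 10⁻⁴ → stable
  113–133 m: −αΔT+βΔS = −(1.3 × 10⁻⁴)(-0.1)+(7.8 × 10⁻⁴)(+0.90) = 7.2 × 10⁻⁴ → stable
  133–178 m: −αΔT+βΔS = −(1.3 × 10⁻⁴)(+0.2)+(7.8 × 10⁻⁴)(-1.41) = -1.1 × 10⁻³ → UNSTABLE
  178–194 m: −αΔT+βΔS = −(1.3 × 10⁻⁴)(-8.9)+(7.8 × 10⁻⁴)(-0.55) = 7.3 × 10⁻⁴ → stable
  194–260 m: −αΔT+βΔS = −(1.3 × 10⁻⁴)(+2.6)+(7.8 × 10⁻⁴)(+1.79) = 1.1 × 10⁻³ → stable
The 133–178 m interval has Δρ < 0: lighter water underlies denser water.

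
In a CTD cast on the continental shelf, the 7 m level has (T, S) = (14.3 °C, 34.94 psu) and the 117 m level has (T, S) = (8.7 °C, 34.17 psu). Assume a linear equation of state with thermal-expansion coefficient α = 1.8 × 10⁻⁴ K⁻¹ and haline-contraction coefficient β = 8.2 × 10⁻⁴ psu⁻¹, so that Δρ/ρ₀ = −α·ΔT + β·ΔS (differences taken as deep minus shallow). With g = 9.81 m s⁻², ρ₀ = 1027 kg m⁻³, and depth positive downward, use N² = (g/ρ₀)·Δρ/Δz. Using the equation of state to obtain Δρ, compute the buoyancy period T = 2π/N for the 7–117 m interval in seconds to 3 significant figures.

ΔT = -5.6 K, ΔS = -0.77 psu (deep − shallow).
Δρ/ρ₀ = −αΔT + βΔS = 1.008 × 10⁻³ − 6.314 × 10⁻⁴ = 3.766 × 10⁻⁴, so Δρ ≈ 0.3868 kg m⁻³.
N² = (g/ρ₀)·Δρ/Δz = g·(Δρ/ρ₀)/Δz = 9.81 × 3.766 × 10⁻⁴ / 110 = 3.3586 × 10⁻⁵ s⁻².
N = √(3.3586 × 10⁻⁵) = 5.7953 × 10⁻³ rad s⁻¹ → T = 2π/N = 1.0842 × 10³ s ≈ 1.08 × 10³ s.

1.08 × 10³ s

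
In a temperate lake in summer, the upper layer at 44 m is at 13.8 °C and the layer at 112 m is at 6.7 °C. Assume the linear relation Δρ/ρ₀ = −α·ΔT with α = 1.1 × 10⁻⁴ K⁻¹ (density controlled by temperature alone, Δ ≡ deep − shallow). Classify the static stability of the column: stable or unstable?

stable

ΔT = 6.7 − 13.8 = -7.1 K, so Δρ/ρ₀ = −αΔT = 7.81 × 10⁻⁴.
Δρ/ρ₀ > 0, so Δρ > 0: deeper water is denser → statically stable.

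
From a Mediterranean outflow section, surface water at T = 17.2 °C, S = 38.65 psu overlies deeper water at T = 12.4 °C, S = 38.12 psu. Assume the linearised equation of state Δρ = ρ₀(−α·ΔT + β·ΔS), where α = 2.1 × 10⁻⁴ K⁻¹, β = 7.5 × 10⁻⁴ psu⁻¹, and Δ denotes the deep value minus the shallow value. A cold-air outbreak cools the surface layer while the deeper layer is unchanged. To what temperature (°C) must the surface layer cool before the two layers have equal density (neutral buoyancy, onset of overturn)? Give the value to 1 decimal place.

Neutral buoyancy requires Δρ = 0, i.e. −α(T_deep − T_surf′) + β(S_deep − S_surf) = 0.
T_surf′ = T_deep − (β/α)·ΔS = 12.4 − (7.5 × 10⁻⁴/2.1 × 10⁻⁴)·(-0.53) = 14.293 °C.
Cooling required: 17.2 − (14.293) = 2.907 °C.

14.3 °C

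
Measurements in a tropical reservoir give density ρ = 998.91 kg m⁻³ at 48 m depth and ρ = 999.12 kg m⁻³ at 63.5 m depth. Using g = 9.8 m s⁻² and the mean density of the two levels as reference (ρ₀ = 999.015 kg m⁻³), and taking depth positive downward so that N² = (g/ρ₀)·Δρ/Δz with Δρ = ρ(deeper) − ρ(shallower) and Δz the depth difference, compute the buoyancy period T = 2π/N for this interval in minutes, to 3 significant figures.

9.08 min

Δρ = 999.12 − 998.91 = 0.21 kg m⁻³ over Δz = 63.5 − 48 = 15.5 m.
N² = (9.8/999.015) × (0.21/15.5) = 1.3291 × 10⁻⁴ s⁻².
N = √(1.3291 × 10⁻⁴) = 0.011529 rad s⁻¹, so T = 2π/N = 544.99 s = 9.0832 min ≈ 9.08 min.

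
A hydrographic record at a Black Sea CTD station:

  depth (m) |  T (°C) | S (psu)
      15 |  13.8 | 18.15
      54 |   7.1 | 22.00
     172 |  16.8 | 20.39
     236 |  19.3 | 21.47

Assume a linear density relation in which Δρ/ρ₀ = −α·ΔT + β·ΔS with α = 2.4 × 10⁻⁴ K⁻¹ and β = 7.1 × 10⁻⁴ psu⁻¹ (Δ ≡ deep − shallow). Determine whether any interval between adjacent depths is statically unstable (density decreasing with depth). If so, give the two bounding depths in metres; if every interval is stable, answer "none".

Evaluate Δρ/ρ₀ = −αΔT + βΔS across each adjacent pair:
  15–54 m: −αΔT+βΔS = −(2.4 × 10⁻⁴)(-6.7)+(7.1 × 10⁻⁴)(+3.85) = 4.3 × 10⁻³ → stable
  54–172 m: −αΔT+βΔS = −(2.4 × 10⁻⁴)(+9.7)+(7.1 × 10⁻⁴)(-1.61) = -3.5 × 10⁻³ → UNSTABLE
  172–236 m: −αΔT+βΔS = −(2.4 × 10⁻⁴)(+2.5)+(7.1 × 10⁻⁴)(+1.08) = 1.7 × 10⁻⁴ → stable
The 54–172 m interval has Δρ < 0: lighter water underlies denser water.

54–172 m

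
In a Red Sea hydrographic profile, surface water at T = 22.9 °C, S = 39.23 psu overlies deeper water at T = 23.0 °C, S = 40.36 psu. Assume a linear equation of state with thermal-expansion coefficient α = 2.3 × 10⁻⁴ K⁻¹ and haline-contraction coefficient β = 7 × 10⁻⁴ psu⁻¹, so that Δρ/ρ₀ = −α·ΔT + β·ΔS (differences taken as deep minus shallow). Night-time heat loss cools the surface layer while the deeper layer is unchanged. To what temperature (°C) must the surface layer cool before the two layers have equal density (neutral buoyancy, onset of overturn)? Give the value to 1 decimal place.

Neutral buoyancy requires Δρ = 0, i.e. −α(T_deep − T_surf′) + β(S_deep − S_surf) = 0.
T_surf′ = T_deep − (β/α)·ΔS = 23.0 − (7 × 10⁻⁴/2.3 × 10⁻⁴)·(+1.13) = 19.561 °C.
Cooling required: 22.9 − (19.561) = 3.339 °C.

19.6 °C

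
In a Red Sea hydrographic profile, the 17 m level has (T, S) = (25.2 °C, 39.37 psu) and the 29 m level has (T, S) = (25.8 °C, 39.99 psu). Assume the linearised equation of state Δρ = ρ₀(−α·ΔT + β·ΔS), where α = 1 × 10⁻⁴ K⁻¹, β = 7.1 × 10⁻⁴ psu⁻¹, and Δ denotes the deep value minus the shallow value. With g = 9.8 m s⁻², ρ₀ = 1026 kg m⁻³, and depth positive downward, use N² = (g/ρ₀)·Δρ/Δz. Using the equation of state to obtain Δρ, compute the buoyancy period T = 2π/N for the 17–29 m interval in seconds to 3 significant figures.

357 s

ΔT = +0.6 K, ΔS = +0.62 psu (deep − shallow).
Δρ/ρ₀ = −αΔT + βΔS = -6.00 × 10⁻⁵ + 4.402 × 10⁻⁴ = 3.802 × 10⁻⁴, so Δρ ≈ 0.3901 kg m⁻³.
N² = (g/ρ₀)·Δρ/Δz = g·(Δρ/ρ₀)/Δz = 9.8 × 3.802 × 10⁻⁴ / 12 = 3.1050 × 10⁻⁴ s⁻².
N = √(3.1050 × 10⁻⁴) = 0.017621 rad s⁻¹ → T = 2π/N = 356.57 s ≈ 357 s.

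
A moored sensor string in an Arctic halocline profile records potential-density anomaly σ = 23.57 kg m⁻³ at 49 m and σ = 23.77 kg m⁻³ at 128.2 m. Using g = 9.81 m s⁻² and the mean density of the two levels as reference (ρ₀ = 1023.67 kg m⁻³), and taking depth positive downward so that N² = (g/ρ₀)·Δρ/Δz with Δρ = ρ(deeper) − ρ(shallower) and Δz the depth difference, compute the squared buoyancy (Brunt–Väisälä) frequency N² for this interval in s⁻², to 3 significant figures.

Δρ = 1023.77 − 1023.57 = 0.20 kg m⁻³ over Δz = 128.2 − 49 = 79.2 m.
N² = (9.81/1023.67) × (0.20/79.2) = 2.4200 × 10⁻⁵ s⁻² ≈ 2.42 × 10⁻⁵ s⁻².
A positive N² confirms static stability across the interval.

2.42 × 10⁻⁵ s⁻²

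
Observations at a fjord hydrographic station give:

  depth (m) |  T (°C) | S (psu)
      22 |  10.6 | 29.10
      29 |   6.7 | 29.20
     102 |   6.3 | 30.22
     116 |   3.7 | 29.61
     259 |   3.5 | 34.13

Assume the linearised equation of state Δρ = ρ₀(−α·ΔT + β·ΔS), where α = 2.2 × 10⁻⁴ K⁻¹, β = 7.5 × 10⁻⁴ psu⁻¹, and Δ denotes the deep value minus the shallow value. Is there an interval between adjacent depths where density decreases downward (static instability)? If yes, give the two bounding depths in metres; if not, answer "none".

Evaluate Δρ/ρ₀ = −αΔT + βΔS across each adjacent pair:
  22–29 m: −αΔT+βΔS = −(2.2 × 10⁻⁴)(-3.9)+(7.5 × 10⁻⁴)(+0.10) = 9.3 × 10⁻⁴ → stable
  29–102 m: −αΔT+βΔS = −(2.2 × 10⁻⁴)(-0.4)+(7.5 × 10⁻⁴)(+1.02) = 8.5 × 10⁻⁴ → stable
  102–116 m: −αΔT+βΔS = −(2.2 × 10⁻⁴)(-2.6)+(7.5 × 10⁻⁴)(-0.61) = 1.1 × 10⁻⁴ → stable
  116–259 m: −αΔT+βΔS = −(2.2 × 10⁻⁴)(-0.2)+(7.5 × 10⁻⁴)(+4.52) = 3.4 × 10⁻³ → stable
Every interval has Δρ > 0: the column is stably stratified throughout.

none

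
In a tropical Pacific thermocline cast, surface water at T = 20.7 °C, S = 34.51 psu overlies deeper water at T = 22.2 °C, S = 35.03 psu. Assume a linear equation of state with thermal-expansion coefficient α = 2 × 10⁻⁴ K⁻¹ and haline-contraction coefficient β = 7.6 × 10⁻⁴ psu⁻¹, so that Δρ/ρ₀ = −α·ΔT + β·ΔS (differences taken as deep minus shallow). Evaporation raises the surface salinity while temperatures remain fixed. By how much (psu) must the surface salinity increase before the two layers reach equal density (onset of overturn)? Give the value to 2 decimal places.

Neutral buoyancy requires −α(T_deep − T_surf) + β(S_deep − S_surf′) = 0.
S_surf′ = S_deep − (α/β)·ΔT = 35.03 − (2 × 10⁻⁴/7.6 × 10⁻⁴)·(+1.5) = 34.6353 psu.
Increase required: 34.6353 − 34.51 = 0.1253 psu.

0.13 psu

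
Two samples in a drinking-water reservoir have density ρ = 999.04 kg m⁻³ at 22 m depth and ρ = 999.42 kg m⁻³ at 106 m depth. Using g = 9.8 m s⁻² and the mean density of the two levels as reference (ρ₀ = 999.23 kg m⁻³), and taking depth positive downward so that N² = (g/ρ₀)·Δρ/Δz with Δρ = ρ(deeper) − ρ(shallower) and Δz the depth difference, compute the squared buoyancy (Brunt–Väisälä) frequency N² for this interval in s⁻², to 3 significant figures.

Δρ = 999.42 − 999.04 = 0.38 kg m⁻³ over Δz = 106 − 22 = 84 m.
N² = (9.8/999.23) × (0.38/84) = 4.4367 × 10⁻⁵ s⁻² ≈ 4.44 × 10⁻⁵ s⁻².

4.44 × 10⁻⁵ s⁻²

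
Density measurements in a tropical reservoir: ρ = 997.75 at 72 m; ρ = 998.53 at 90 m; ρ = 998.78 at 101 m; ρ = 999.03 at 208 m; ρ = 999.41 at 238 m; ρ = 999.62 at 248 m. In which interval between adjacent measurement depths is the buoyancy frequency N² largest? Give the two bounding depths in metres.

72–90 m

Compute the density gradient over each adjacent pair:
  72–90 m: Δρ/Δz = 0.78/18 = 0.043 kg m⁻⁴
  90–101 m: Δρ/Δz = 0.25/11 = 0.023 kg m⁻⁴
  101–208 m: Δρ/Δz = 0.25/107 = 2.3 × 10⁻³ kg m⁻⁴
  208–238 m: Δρ/Δz = 0.38/30 = 0.013 kg m⁻⁴
  238–248 m: Δρ/Δz = 0.21/10 = 0.021 kg m⁻⁴
The largest gradient is in the 72–90 m interval — the pycnocline.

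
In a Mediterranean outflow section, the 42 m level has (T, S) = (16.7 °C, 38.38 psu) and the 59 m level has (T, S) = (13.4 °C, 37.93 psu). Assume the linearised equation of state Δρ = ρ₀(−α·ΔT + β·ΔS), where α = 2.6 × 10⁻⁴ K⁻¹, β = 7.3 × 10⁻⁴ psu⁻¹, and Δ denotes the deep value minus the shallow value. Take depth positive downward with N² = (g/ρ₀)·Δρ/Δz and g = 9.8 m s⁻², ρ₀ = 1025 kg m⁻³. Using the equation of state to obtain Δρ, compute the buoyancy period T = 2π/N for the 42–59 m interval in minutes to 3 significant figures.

5.99 min

ΔT = -3.3 K, ΔS = -0.45 psu (deep − shallow).
Δρ/ρ₀ = −αΔT + βΔS = 8.58 × 10⁻⁴ − 3.285 × 10⁻⁴ = 5.295 × 10⁻⁴, so Δρ ≈ 0.5427 kg m⁻³.
N² = (g/ρ₀)·Δρ/Δz = g·(Δρ/ρ₀)/Δz = 9.8 × 5.295 × 10⁻⁴ / 17 = 3.0524 × 10⁻⁴ s⁻².
N = √(3.0524 × 10⁻⁴) = 0.017471 rad s⁻¹ → T = 2π/N = 359.64 s = 5.9940 min ≈ 5.99 min.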